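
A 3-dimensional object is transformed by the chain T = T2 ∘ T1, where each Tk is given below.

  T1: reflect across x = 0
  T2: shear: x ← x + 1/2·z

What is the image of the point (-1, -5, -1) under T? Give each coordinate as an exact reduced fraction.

T1 reflect across x = 0: (-1, -5, -1) → (1, -5, -1)
T2 shear: x ← x + 1/2·z: (1, -5, -1) → (1/2, -5, -1)

T(p) = (1/2, -5, -1)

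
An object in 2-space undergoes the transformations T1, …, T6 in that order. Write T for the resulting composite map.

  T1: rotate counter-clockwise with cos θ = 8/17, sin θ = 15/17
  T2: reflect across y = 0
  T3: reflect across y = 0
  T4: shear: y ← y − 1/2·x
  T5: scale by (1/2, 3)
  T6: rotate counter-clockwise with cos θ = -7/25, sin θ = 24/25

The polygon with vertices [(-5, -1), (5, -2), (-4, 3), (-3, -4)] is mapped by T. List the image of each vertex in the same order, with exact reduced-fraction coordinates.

image vertices: (10327/850, 2361/850), (-1973/425, 336/425), (179/850, -1953/850), (6714/425, 2427/425)

T1 rotate counter-clockwise with cos θ = 8/17, sin θ = 15/17: (-5, -1) → (-25/17, -83/17); (5, -2) → (70/17, 59/17); (-4, 3) → (-77/17, -36/17); (-3, -4) → (36/17, -77/17)
T2 reflect across y = 0: (-25/17, -83/17) → (-25/17, 83/17); (70/17, 59/17) → (70/17, -59/17); (-77/17, -36/17) → (-77/17, 36/17); (36/17, -77/17) → (36/17, 77/17)
T3 reflect across y = 0: (-25/17, 83/17) → (-25/17, -83/17); (70/17, -59/17) → (70/17, 59/17); (-77/17, 36/17) → (-77/17, -36/17); (36/17, 77/17) → (36/17, -77/17)
T4 shear: y ← y − 1/2·x: (-25/17, -83/17) → (-25/17, -141/34); (70/17, 59/17) → (70/17, 24/17); (-77/17, -36/17) → (-77/17, 5/34); (36/17, -77/17) → (36/17, -95/17)
T5 scale by (1/2, 3): (-25/17, -141/34) → (-25/34, -423/34); (70/17, 24/17) → (35/17, 72/17); (-77/17, 5/34) → (-77/34, 15/34); (36/17, -95/17) → (18/17, -285/17)
T6 rotate counter-clockwise with cos θ = -7/25, sin θ = 24/25: (-25/34, -423/34) → (10327/850, 2361/850); (35/17, 72/17) → (-1973/425, 336/425); (-77/34, 15/34) → (179/850, -1953/850); (18/17, -285/17) → (6714/425, 2427/425)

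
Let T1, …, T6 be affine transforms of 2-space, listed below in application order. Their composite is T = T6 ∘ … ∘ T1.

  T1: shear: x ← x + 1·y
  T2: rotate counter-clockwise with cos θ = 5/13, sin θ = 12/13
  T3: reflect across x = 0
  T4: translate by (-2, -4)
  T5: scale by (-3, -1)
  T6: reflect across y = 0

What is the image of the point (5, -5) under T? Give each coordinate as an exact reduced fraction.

T1 shear: x ← x + 1·y: (5, -5) → (0, -5)
T2 rotate counter-clockwise with cos θ = 5/13, sin θ = 12/13: (0, -5) → (60/13, -25/13)
T3 reflect across x = 0: (60/13, -25/13) → (-60/13, -25/13)
T4 translate by (-2, -4): (-60/13, -25/13) → (-86/13, -77/13)
T5 scale by (-3, -1): (-86/13, -77/13) → (258/13, 77/13)
T6 reflect across y = 0: (258/13, 77/13) → (258/13, -77/13)

T(p) = (258/13, -77/13)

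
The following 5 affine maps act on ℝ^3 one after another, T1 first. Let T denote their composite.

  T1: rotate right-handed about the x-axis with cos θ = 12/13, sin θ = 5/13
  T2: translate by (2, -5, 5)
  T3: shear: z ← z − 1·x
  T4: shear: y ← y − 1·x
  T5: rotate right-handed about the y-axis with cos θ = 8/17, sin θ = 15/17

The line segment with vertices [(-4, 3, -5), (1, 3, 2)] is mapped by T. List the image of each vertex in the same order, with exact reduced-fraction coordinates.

T1 rotate right-handed about the x-axis with cos θ = 12/13, sin θ = 5/13: (-4, 3, -5) → (-4, 61/13, -45/13); (1, 3, 2) → (1, 2, 3)
T2 translate by (2, -5, 5): (-4, 61/13, -45/13) → (-2, -4/13, 20/13); (1, 2, 3) → (3, -3, 8)
T3 shear: z ← z − 1·x: (-2, -4/13, 20/13) → (-2, -4/13, 46/13); (3, -3, 8) → (3, -3, 5)
T4 shear: y ← y − 1·x: (-2, -4/13, 46/13) → (-2, 22/13, 46/13); (3, -3, 5) → (3, -6, 5)
T5 rotate right-handed about the y-axis with cos θ = 8/17, sin θ = 15/17: (-2, 22/13, 46/13) → (482/221, 22/13, 758/221); (3, -6, 5) → (99/17, -6, -5/17)

image vertices: (482/221, 22/13, 758/221), (99/17, -6, -5/17)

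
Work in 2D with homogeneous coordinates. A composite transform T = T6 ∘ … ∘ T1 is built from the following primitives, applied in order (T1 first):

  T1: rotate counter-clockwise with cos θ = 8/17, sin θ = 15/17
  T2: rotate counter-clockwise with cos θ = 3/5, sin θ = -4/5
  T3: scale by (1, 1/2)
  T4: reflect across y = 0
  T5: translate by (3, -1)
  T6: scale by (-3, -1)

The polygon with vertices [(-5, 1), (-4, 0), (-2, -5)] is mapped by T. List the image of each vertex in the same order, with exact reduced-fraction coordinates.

T1 rotate counter-clockwise with cos θ = 8/17, sin θ = 15/17: (-5, 1) → (-55/17, -67/17); (-4, 0) → (-32/17, -60/17); (-2, -5) → (59/17, -70/17)
T2 rotate counter-clockwise with cos θ = 3/5, sin θ = -4/5: (-55/17, -67/17) → (-433/85, 19/85); (-32/17, -60/17) → (-336/85, -52/85); (59/17, -70/17) → (-103/85, -446/85)
T3 scale by (1, 1/2): (-433/85, 19/85) → (-433/85, 19/170); (-336/85, -52/85) → (-336/85, -26/85); (-103/85, -446/85) → (-103/85, -223/85)
T4 reflect across y = 0: (-433/85, 19/170) → (-433/85, -19/170); (-336/85, -26/85) → (-336/85, 26/85); (-103/85, -223/85) → (-103/85, 223/85)
T5 translate by (3, -1): (-433/85, -19/170) → (-178/85, -189/170); (-336/85, 26/85) → (-81/85, -59/85); (-103/85, 223/85) → (152/85, 138/85)
T6 scale by (-3, -1): (-178/85, -189/170) → (534/85, 189/170); (-81/85, -59/85) → (243/85, 59/85); (152/85, 138/85) → (-456/85, -138/85)

image vertices: (534/85, 189/170), (243/85, 59/85), (-456/85, -138/85)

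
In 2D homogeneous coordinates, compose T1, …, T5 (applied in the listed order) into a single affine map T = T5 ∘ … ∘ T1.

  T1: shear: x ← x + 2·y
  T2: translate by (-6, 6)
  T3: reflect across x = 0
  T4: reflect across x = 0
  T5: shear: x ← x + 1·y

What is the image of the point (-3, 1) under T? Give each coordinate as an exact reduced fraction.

T(p) = (0, 7)

T1 shear: x ← x + 2·y: (-3, 1) → (-1, 1)
T2 translate by (-6, 6): (-1, 1) → (-7, 7)
T3 reflect across x = 0: (-7, 7) → (7, 7)
T4 reflect across x = 0: (7, 7) → (-7, 7)
T5 shear: x ← x + 1·y: (-7, 7) → (0, 7)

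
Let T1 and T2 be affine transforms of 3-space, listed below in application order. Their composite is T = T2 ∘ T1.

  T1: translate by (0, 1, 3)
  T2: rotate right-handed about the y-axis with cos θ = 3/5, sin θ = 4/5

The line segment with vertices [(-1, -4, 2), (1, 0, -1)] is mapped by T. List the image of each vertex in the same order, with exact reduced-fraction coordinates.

image vertices: (17/5, -3, 19/5), (11/5, 1, 2/5)

T1 translate by (0, 1, 3): (-1, -4, 2) → (-1, -3, 5); (1, 0, -1) → (1, 1, 2)
T2 rotate right-handed about the y-axis with cos θ = 3/5, sin θ = 4/5: (-1, -3, 5) → (17/5, -3, 19/5); (1, 1, 2) → (11/5, 1, 2/5)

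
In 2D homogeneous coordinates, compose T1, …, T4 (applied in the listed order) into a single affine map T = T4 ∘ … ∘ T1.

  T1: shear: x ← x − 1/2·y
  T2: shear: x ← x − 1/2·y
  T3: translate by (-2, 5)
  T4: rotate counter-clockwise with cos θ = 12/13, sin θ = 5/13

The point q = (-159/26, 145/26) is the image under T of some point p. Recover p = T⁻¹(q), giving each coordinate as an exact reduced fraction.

T1 = [1 -1/2 0; 0 1 0; 0 0 1]
T2·T1 = [1 -1 0; 0 1 0; 0 0 1]
T3·…·T1 = [1 -1 -2; 0 1 5; 0 0 1]
T4·…·T1 = [12/13 -17/13 -49/13; 5/13 7/13 50/13; 0 0 1]
det M = 1; M⁻¹ = [7/13 17/13 -3; -5/13 12/13 -5; 0 0 1]
M⁻¹ · (-159/26, 145/26)ᵀ = (1, 5/2)ᵀ

p = (1, 5/2)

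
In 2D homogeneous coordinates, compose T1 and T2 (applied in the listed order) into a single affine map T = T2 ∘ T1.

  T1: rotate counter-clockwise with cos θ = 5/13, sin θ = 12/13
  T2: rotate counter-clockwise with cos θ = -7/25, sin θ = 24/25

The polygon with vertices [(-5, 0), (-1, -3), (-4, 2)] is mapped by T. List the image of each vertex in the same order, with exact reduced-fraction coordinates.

image vertices: (323/65, -36/65), (431/325, 933/325), (244/65, -158/65)

T1 rotate counter-clockwise with cos θ = 5/13, sin θ = 12/13: (-5, 0) → (-25/13, -60/13); (-1, -3) → (31/13, -27/13); (-4, 2) → (-44/13, -38/13)
T2 rotate counter-clockwise with cos θ = -7/25, sin θ = 24/25: (-25/13, -60/13) → (323/65, -36/65); (31/13, -27/13) → (431/325, 933/325); (-44/13, -38/13) → (244/65, -158/65)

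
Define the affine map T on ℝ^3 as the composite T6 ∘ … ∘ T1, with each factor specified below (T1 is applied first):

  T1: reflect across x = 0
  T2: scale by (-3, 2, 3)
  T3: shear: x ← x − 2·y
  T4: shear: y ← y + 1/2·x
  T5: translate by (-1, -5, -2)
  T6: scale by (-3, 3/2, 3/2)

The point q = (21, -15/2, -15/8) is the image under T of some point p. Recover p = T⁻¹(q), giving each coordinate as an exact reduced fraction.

T1 = [-1 0 0 0; 0 1 0 0; 0 0 1 0; 0 0 0 1]
T2·T1 = [3 0 0 0; 0 2 0 0; 0 0 3 0; 0 0 0 1]
T3·…·T1 = [3 -4 0 0; 0 2 0 0; 0 0 3 0; 0 0 0 1]
T4·…·T1 = [3 -4 0 0; 3/2 0 0 0; 0 0 3 0; 0 0 0 1]
T5·…·T1 = [3 -4 0 -1; 3/2 0 0 -5; 0 0 3 -2; 0 0 0 1]
T6·…·T1 = [-9 12 0 3; 9/4 0 0 -15/2; 0 0 9/2 -3; 0 0 0 1]
det M = -243/2; M⁻¹ = [0 4/9 0 10/3; 1/12 1/3 0 9/4; 0 0 2/9 2/3; 0 0 0 1]
M⁻¹ · (21, -15/2, -15/8)ᵀ = (0, 3/2, 1/4)ᵀ

p = (0, 3/2, 1/4)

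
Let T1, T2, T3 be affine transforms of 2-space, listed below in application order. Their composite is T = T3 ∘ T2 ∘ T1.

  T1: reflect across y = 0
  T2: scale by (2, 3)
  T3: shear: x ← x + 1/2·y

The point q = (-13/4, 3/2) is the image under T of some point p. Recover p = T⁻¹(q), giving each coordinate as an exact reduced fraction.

p = (-2, -1/2)

T1 = [1 0 0; 0 -1 0; 0 0 1]
T2·T1 = [2 0 0; 0 -3 0; 0 0 1]
T3·…·T1 = [2 -3/2 0; 0 -3 0; 0 0 1]
det M = -6; M⁻¹ = [1/2 -1/4 0; 0 -1/3 0; 0 0 1]
M⁻¹ · (-13/4, 3/2)ᵀ = (-2, -1/2)ᵀ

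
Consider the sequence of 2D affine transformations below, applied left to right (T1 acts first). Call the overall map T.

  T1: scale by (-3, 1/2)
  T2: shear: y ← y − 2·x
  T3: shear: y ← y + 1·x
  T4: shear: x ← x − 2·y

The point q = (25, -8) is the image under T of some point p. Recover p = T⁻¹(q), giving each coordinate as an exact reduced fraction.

p = (-3, 2)

T1 = [-3 0 0; 0 1/2 0; 0 0 1]
T2·T1 = [-3 0 0; 6 1/2 0; 0 0 1]
T3·…·T1 = [-3 0 0; 3 1/2 0; 0 0 1]
T4·…·T1 = [-9 -1 0; 3 1/2 0; 0 0 1]
det M = -3/2; M⁻¹ = [-1/3 -2/3 0; 2 6 0; 0 0 1]
M⁻¹ · (25, -8)ᵀ = (-3, 2)ᵀ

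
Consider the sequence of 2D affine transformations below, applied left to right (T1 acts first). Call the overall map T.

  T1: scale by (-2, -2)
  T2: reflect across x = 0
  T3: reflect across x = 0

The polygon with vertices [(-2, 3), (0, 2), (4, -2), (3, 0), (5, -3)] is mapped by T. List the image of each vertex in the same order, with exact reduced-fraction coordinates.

T1 scale by (-2, -2): (-2, 3) → (4, -6); (0, 2) → (0, -4); (4, -2) → (-8, 4); (3, 0) → (-6, 0); (5, -3) → (-10, 6)
T2 reflect across x = 0: (4, -6) → (-4, -6); (0, -4) → (0, -4); (-8, 4) → (8, 4); (-6, 0) → (6, 0); (-10, 6) → (10, 6)
T3 reflect across x = 0: (-4, -6) → (4, -6); (0, -4) → (0, -4); (8, 4) → (-8, 4); (6, 0) → (-6, 0); (10, 6) → (-10, 6)

image vertices: (4, -6), (0, -4), (-8, 4), (-6, 0), (-10, 6)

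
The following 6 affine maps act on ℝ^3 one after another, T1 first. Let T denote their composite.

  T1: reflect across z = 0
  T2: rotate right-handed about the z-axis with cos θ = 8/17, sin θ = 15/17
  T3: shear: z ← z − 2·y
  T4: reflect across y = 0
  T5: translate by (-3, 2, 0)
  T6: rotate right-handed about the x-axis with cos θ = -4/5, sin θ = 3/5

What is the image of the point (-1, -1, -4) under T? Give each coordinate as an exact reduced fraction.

T(p) = (-44/17, -114/17, -57/17)

T1 reflect across z = 0: (-1, -1, -4) → (-1, -1, 4)
T2 rotate right-handed about the z-axis with cos θ = 8/17, sin θ = 15/17: (-1, -1, 4) → (7/17, -23/17, 4)
T3 shear: z ← z − 2·y: (7/17, -23/17, 4) → (7/17, -23/17, 114/17)
T4 reflect across y = 0: (7/17, -23/17, 114/17) → (7/17, 23/17, 114/17)
T5 translate by (-3, 2, 0): (7/17, 23/17, 114/17) → (-44/17, 57/17, 114/17)
T6 rotate right-handed about the x-axis with cos θ = -4/5, sin θ = 3/5: (-44/17, 57/17, 114/17) → (-44/17, -114/17, -57/17)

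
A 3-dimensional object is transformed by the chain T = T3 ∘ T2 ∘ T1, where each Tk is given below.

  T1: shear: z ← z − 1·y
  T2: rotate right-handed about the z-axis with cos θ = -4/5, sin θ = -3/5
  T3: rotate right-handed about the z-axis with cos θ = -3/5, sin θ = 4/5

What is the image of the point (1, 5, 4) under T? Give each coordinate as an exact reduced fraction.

T1 shear: z ← z − 1·y: (1, 5, 4) → (1, 5, -1)
T2 rotate right-handed about the z-axis with cos θ = -4/5, sin θ = -3/5: (1, 5, -1) → (11/5, -23/5, -1)
T3 rotate right-handed about the z-axis with cos θ = -3/5, sin θ = 4/5: (11/5, -23/5, -1) → (59/25, 113/25, -1)

T(p) = (59/25, 113/25, -1)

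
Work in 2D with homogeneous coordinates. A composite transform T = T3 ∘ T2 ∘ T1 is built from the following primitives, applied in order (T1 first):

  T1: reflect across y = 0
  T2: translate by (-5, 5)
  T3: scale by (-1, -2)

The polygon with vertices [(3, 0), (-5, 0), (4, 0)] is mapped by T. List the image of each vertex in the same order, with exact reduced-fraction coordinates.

image vertices: (2, -10), (10, -10), (1, -10)

T1 reflect across y = 0: (3, 0) → (3, 0); (-5, 0) → (-5, 0); (4, 0) → (4, 0)
T2 translate by (-5, 5): (3, 0) → (-2, 5); (-5, 0) → (-10, 5); (4, 0) → (-1, 5)
T3 scale by (-1, -2): (-2, 5) → (2, -10); (-10, 5) → (10, -10); (-1, 5) → (1, -10)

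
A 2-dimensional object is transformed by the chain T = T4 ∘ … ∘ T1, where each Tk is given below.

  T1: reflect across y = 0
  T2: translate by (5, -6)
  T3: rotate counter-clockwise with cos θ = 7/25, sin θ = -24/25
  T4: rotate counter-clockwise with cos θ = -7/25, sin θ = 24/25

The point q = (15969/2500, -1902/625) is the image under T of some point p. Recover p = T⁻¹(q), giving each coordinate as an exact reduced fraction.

T1 = [1 0 0; 0 -1 0; 0 0 1]
T2·T1 = [1 0 5; 0 -1 -6; 0 0 1]
T3·…·T1 = [7/25 -24/25 -109/25; -24/25 -7/25 -162/25; 0 0 1]
T4·…·T1 = [527/625 336/625 4651/625; 336/625 -527/625 -1482/625; 0 0 1]
det M = -1; M⁻¹ = [527/625 336/625 -5; 336/625 -527/625 -6; 0 0 1]
M⁻¹ · (15969/2500, -1902/625)ᵀ = (-5/4, 0)ᵀ

p = (-5/4, 0)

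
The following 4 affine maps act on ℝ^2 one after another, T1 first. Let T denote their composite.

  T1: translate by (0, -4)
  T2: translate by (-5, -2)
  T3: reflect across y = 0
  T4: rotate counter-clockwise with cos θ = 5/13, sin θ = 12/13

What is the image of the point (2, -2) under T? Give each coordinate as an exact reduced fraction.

T1 translate by (0, -4): (2, -2) → (2, -6)
T2 translate by (-5, -2): (2, -6) → (-3, -8)
T3 reflect across y = 0: (-3, -8) → (-3, 8)
T4 rotate counter-clockwise with cos θ = 5/13, sin θ = 12/13: (-3, 8) → (-111/13, 4/13)

T(p) = (-111/13, 4/13)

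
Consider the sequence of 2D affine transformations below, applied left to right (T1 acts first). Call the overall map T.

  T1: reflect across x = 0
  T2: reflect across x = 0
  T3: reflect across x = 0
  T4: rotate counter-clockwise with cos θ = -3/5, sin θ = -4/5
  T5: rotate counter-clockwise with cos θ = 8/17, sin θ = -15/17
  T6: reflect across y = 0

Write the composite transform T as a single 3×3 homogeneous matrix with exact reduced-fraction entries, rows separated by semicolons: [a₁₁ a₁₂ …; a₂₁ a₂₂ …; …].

T1 = [-1 0 0; 0 1 0; 0 0 1]
T2·T1 = [1 0 0; 0 1 0; 0 0 1]
T3·…·T1 = [-1 0 0; 0 1 0; 0 0 1]
T4·…·T1 = [3/5 4/5 0; 4/5 -3/5 0; 0 0 1]
T5·…·T1 = [84/85 -13/85 0; -13/85 -84/85 0; 0 0 1]
T6·…·T1 = [84/85 -13/85 0; 13/85 84/85 0; 0 0 1]

T = [84/85 -13/85 0; 13/85 84/85 0; 0 0 1]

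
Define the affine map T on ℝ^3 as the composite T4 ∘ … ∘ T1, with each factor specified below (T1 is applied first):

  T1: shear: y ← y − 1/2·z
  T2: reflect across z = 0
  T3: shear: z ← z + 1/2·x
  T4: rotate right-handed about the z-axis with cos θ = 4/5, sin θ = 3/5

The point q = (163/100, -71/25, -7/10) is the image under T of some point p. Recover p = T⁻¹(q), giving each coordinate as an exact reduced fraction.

p = (-2/5, -3, 1/2)

T1 = [1 0 0 0; 0 1 -1/2 0; 0 0 1 0; 0 0 0 1]
T2·T1 = [1 0 0 0; 0 1 -1/2 0; 0 0 -1 0; 0 0 0 1]
T3·…·T1 = [1 0 0 0; 0 1 -1/2 0; 1/2 0 -1 0; 0 0 0 1]
T4·…·T1 = [4/5 -3/5 3/10 0; 3/5 4/5 -2/5 0; 1/2 0 -1 0; 0 0 0 1]
det M = -1; M⁻¹ = [4/5 3/5 0 0; -2/5 19/20 -1/2 0; 2/5 3/10 -1 0; 0 0 0 1]
M⁻¹ · (163/100, -71/25, -7/10)ᵀ = (-2/5, -3, 1/2)ᵀ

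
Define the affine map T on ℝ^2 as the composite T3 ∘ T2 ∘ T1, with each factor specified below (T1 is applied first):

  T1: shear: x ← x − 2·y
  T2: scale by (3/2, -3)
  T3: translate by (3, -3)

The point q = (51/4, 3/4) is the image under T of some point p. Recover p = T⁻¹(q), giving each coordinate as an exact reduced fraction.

T1 = [1 -2 0; 0 1 0; 0 0 1]
T2·T1 = [3/2 -3 0; 0 -3 0; 0 0 1]
T3·…·T1 = [3/2 -3 3; 0 -3 -3; 0 0 1]
det M = -9/2; M⁻¹ = [2/3 -2/3 -4; 0 -1/3 -1; 0 0 1]
M⁻¹ · (51/4, 3/4)ᵀ = (4, -5/4)ᵀ

p = (4, -5/4)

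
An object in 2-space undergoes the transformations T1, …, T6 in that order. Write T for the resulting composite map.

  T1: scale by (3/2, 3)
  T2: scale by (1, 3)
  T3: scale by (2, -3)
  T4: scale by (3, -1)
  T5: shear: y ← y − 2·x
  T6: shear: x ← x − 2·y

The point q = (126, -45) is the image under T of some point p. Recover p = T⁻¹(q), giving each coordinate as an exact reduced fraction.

p = (4, 1)

T1 = [3/2 0 0; 0 3 0; 0 0 1]
T2·T1 = [3/2 0 0; 0 9 0; 0 0 1]
T3·…·T1 = [3 0 0; 0 -27 0; 0 0 1]
T4·…·T1 = [9 0 0; 0 27 0; 0 0 1]
T5·…·T1 = [9 0 0; -18 27 0; 0 0 1]
T6·…·T1 = [45 -54 0; -18 27 0; 0 0 1]
det M = 243; M⁻¹ = [1/9 2/9 0; 2/27 5/27 0; 0 0 1]
M⁻¹ · (126, -45)ᵀ = (4, 1)ᵀ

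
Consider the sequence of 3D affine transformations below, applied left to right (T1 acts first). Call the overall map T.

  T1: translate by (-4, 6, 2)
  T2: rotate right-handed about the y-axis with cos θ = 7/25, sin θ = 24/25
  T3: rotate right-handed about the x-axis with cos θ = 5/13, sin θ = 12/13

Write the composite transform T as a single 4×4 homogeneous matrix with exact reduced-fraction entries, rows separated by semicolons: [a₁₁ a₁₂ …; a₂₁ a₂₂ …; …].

T1 = [1 0 0 -4; 0 1 0 6; 0 0 1 2; 0 0 0 1]
T2·T1 = [7/25 0 24/25 4/5; 0 1 0 6; -24/25 0 7/25 22/5; 0 0 0 1]
T3·…·T1 = [7/25 0 24/25 4/5; 288/325 5/13 -84/325 -114/65; -24/65 12/13 7/65 94/13; 0 0 0 1]

T = [7/25 0 24/25 4/5; 288/325 5/13 -84/325 -114/65; -24/65 12/13 7/65 94/13; 0 0 0 1]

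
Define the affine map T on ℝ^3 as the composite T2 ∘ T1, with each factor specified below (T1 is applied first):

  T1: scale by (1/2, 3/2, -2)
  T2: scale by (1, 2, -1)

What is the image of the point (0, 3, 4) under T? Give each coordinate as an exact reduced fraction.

T(p) = (0, 9, 8)

T1 scale by (1/2, 3/2, -2): (0, 3, 4) → (0, 9/2, -8)
T2 scale by (1, 2, -1): (0, 9/2, -8) → (0, 9, 8)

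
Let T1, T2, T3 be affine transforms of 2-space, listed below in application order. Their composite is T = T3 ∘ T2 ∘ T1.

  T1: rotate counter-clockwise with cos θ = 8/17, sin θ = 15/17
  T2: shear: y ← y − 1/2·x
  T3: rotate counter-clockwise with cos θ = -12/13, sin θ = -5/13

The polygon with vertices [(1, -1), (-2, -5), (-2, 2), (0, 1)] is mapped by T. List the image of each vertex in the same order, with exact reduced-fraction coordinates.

image vertices: (-597/442, -61/221), (-2411/442, 899/221), (597/221, 122/221), (515/442, -111/221)

T1 rotate counter-clockwise with cos θ = 8/17, sin θ = 15/17: (1, -1) → (23/17, 7/17); (-2, -5) → (59/17, -70/17); (-2, 2) → (-46/17, -14/17); (0, 1) → (-15/17, 8/17)
T2 shear: y ← y − 1/2·x: (23/17, 7/17) → (23/17, -9/34); (59/17, -70/17) → (59/17, -199/34); (-46/17, -14/17) → (-46/17, 9/17); (-15/17, 8/17) → (-15/17, 31/34)
T3 rotate counter-clockwise with cos θ = -12/13, sin θ = -5/13: (23/17, -9/34) → (-597/442, -61/221); (59/17, -199/34) → (-2411/442, 899/221); (-46/17, 9/17) → (597/221, 122/221); (-15/17, 31/34) → (515/442, -111/221)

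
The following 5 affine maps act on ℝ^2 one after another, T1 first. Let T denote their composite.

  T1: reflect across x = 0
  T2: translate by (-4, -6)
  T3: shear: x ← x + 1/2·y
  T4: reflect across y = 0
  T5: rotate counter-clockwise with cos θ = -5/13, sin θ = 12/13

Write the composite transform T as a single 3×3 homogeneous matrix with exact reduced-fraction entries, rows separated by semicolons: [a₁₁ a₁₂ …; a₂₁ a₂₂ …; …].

T1 = [-1 0 0; 0 1 0; 0 0 1]
T2·T1 = [-1 0 -4; 0 1 -6; 0 0 1]
T3·…·T1 = [-1 1/2 -7; 0 1 -6; 0 0 1]
T4·…·T1 = [-1 1/2 -7; 0 -1 6; 0 0 1]
T5·…·T1 = [5/13 19/26 -37/13; -12/13 11/13 -114/13; 0 0 1]

T = [5/13 19/26 -37/13; -12/13 11/13 -114/13; 0 0 1]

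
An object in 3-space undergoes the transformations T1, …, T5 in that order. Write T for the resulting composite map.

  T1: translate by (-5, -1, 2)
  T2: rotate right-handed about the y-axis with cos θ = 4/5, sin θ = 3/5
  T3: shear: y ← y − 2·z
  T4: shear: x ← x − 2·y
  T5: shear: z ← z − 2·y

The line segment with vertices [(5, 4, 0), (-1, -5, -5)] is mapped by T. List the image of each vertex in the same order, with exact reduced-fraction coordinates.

T1 translate by (-5, -1, 2): (5, 4, 0) → (0, 3, 2); (-1, -5, -5) → (-6, -6, -3)
T2 rotate right-handed about the y-axis with cos θ = 4/5, sin θ = 3/5: (0, 3, 2) → (6/5, 3, 8/5); (-6, -6, -3) → (-33/5, -6, 6/5)
T3 shear: y ← y − 2·z: (6/5, 3, 8/5) → (6/5, -1/5, 8/5); (-33/5, -6, 6/5) → (-33/5, -42/5, 6/5)
T4 shear: x ← x − 2·y: (6/5, -1/5, 8/5) → (8/5, -1/5, 8/5); (-33/5, -42/5, 6/5) → (51/5, -42/5, 6/5)
T5 shear: z ← z − 2·y: (8/5, -1/5, 8/5) → (8/5, -1/5, 2); (51/5, -42/5, 6/5) → (51/5, -42/5, 18)

image vertices: (8/5, -1/5, 2), (51/5, -42/5, 18)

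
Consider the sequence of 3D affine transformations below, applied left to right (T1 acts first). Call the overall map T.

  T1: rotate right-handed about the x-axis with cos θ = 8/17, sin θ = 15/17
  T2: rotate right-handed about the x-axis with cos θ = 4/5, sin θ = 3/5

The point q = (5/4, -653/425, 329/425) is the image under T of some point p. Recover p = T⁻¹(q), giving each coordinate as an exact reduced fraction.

T1 = [1 0 0 0; 0 8/17 -15/17 0; 0 15/17 8/17 0; 0 0 0 1]
T2·T1 = [1 0 0 0; 0 -13/85 -84/85 0; 0 84/85 -13/85 0; 0 0 0 1]
det M = 1; M⁻¹ = [1 0 0 0; 0 -13/85 84/85 0; 0 -84/85 -13/85 0; 0 0 0 1]
M⁻¹ · (5/4, -653/425, 329/425)ᵀ = (5/4, 1, 7/5)ᵀ

p = (5/4, 1, 7/5)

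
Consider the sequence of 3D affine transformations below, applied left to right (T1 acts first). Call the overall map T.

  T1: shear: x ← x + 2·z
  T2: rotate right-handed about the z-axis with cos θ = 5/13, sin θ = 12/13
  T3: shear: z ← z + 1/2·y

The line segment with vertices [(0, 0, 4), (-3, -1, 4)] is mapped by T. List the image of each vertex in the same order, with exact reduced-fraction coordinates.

T1 shear: x ← x + 2·z: (0, 0, 4) → (8, 0, 4); (-3, -1, 4) → (5, -1, 4)
T2 rotate right-handed about the z-axis with cos θ = 5/13, sin θ = 12/13: (8, 0, 4) → (40/13, 96/13, 4); (5, -1, 4) → (37/13, 55/13, 4)
T3 shear: z ← z + 1/2·y: (40/13, 96/13, 4) → (40/13, 96/13, 100/13); (37/13, 55/13, 4) → (37/13, 55/13, 159/26)

image vertices: (40/13, 96/13, 100/13), (37/13, 55/13, 159/26)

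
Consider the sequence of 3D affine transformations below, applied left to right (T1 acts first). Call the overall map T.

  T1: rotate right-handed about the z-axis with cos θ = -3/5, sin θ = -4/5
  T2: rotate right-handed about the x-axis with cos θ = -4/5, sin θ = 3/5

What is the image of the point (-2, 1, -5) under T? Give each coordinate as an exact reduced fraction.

T1 rotate right-handed about the z-axis with cos θ = -3/5, sin θ = -4/5: (-2, 1, -5) → (2, 1, -5)
T2 rotate right-handed about the x-axis with cos θ = -4/5, sin θ = 3/5: (2, 1, -5) → (2, 11/5, 23/5)

T(p) = (2, 11/5, 23/5)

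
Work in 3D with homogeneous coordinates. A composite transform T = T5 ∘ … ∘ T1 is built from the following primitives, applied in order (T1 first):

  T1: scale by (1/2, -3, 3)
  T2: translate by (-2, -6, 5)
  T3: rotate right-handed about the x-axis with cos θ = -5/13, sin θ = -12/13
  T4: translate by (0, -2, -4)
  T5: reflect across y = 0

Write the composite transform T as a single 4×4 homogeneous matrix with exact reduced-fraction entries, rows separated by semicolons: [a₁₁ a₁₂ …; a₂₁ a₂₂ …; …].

T1 = [1/2 0 0 0; 0 -3 0 0; 0 0 3 0; 0 0 0 1]
T2·T1 = [1/2 0 0 -2; 0 -3 0 -6; 0 0 3 5; 0 0 0 1]
T3·…·T1 = [1/2 0 0 -2; 0 15/13 36/13 90/13; 0 36/13 -15/13 47/13; 0 0 0 1]
T4·…·T1 = [1/2 0 0 -2; 0 15/13 36/13 64/13; 0 36/13 -15/13 -5/13; 0 0 0 1]
T5·…·T1 = [1/2 0 0 -2; 0 -15/13 -36/13 -64/13; 0 36/13 -15/13 -5/13; 0 0 0 1]

T = [1/2 0 0 -2; 0 -15/13 -36/13 -64/13; 0 36/13 -15/13 -5/13; 0 0 0 1]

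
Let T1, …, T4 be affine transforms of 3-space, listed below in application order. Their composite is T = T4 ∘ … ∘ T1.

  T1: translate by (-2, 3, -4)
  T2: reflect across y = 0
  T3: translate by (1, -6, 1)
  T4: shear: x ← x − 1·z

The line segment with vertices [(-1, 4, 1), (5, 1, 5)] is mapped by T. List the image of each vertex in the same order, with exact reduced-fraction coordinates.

image vertices: (0, -13, -2), (2, -10, 2)

T1 translate by (-2, 3, -4): (-1, 4, 1) → (-3, 7, -3); (5, 1, 5) → (3, 4, 1)
T2 reflect across y = 0: (-3, 7, -3) → (-3, -7, -3); (3, 4, 1) → (3, -4, 1)
T3 translate by (1, -6, 1): (-3, -7, -3) → (-2, -13, -2); (3, -4, 1) → (4, -10, 2)
T4 shear: x ← x − 1·z: (-2, -13, -2) → (0, -13, -2); (4, -10, 2) → (2, -10, 2)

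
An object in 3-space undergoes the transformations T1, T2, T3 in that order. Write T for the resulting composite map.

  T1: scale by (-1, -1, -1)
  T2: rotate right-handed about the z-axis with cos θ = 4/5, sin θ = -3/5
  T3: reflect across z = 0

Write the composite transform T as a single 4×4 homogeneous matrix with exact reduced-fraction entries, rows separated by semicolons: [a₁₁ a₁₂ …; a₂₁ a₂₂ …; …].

T = [-4/5 -3/5 0 0; 3/5 -4/5 0 0; 0 0 1 0; 0 0 0 1]

T1 = [-1 0 0 0; 0 -1 0 0; 0 0 -1 0; 0 0 0 1]
T2·T1 = [-4/5 -3/5 0 0; 3/5 -4/5 0 0; 0 0 -1 0; 0 0 0 1]
T3·…·T1 = [-4/5 -3/5 0 0; 3/5 -4/5 0 0; 0 0 1 0; 0 0 0 1]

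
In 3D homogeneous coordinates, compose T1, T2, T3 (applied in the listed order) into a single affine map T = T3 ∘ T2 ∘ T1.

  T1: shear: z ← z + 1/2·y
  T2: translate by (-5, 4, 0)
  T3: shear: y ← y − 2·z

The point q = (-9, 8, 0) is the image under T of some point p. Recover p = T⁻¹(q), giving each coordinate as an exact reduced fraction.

T1 = [1 0 0 0; 0 1 0 0; 0 1/2 1 0; 0 0 0 1]
T2·T1 = [1 0 0 -5; 0 1 0 4; 0 1/2 1 0; 0 0 0 1]
T3·…·T1 = [1 0 0 -5; 0 0 -2 4; 0 1/2 1 0; 0 0 0 1]
det M = 1; M⁻¹ = [1 0 0 5; 0 1 2 -4; 0 -1/2 0 2; 0 0 0 1]
M⁻¹ · (-9, 8, 0)ᵀ = (-4, 4, -2)ᵀ

p = (-4, 4, -2)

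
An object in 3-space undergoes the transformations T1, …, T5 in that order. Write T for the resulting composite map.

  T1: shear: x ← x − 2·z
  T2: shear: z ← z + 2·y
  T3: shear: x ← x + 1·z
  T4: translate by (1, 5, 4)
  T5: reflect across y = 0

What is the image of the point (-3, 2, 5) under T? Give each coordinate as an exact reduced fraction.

T(p) = (-3, -7, 13)

T1 shear: x ← x − 2·z: (-3, 2, 5) → (-13, 2, 5)
T2 shear: z ← z + 2·y: (-13, 2, 5) → (-13, 2, 9)
T3 shear: x ← x + 1·z: (-13, 2, 9) → (-4, 2, 9)
T4 translate by (1, 5, 4): (-4, 2, 9) → (-3, 7, 13)
T5 reflect across y = 0: (-3, 7, 13) → (-3, -7, 13)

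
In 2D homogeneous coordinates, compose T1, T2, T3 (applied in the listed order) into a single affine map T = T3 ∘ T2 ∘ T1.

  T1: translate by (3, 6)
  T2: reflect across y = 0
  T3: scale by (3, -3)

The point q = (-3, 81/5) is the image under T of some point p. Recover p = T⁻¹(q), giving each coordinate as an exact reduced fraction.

T1 = [1 0 3; 0 1 6; 0 0 1]
T2·T1 = [1 0 3; 0 -1 -6; 0 0 1]
T3·…·T1 = [3 0 9; 0 3 18; 0 0 1]
det M = 9; M⁻¹ = [1/3 0 -3; 0 1/3 -6; 0 0 1]
M⁻¹ · (-3, 81/5)ᵀ = (-4, -3/5)ᵀ

p = (-4, -3/5)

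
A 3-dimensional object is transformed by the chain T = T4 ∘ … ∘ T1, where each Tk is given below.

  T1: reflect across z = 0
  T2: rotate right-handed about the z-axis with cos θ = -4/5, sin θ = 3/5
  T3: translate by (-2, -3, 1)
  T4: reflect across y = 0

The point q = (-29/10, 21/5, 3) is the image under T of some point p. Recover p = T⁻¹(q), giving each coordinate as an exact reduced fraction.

T1 = [1 0 0 0; 0 1 0 0; 0 0 -1 0; 0 0 0 1]
T2·T1 = [-4/5 -3/5 0 0; 3/5 -4/5 0 0; 0 0 -1 0; 0 0 0 1]
T3·…·T1 = [-4/5 -3/5 0 -2; 3/5 -4/5 0 -3; 0 0 -1 1; 0 0 0 1]
T4·…·T1 = [-4/5 -3/5 0 -2; -3/5 4/5 0 3; 0 0 -1 1; 0 0 0 1]
det M = 1; M⁻¹ = [-4/5 -3/5 0 1/5; -3/5 4/5 0 -18/5; 0 0 -1 1; 0 0 0 1]
M⁻¹ · (-29/10, 21/5, 3)ᵀ = (0, 3/2, -2)ᵀ

p = (0, 3/2, -2)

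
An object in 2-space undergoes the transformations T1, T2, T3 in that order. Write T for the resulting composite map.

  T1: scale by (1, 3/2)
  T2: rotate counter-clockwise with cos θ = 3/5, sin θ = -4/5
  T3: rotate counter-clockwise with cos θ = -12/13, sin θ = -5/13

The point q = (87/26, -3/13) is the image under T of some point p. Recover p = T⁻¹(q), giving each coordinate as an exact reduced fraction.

p = (-3, -1)

T1 = [1 0 0; 0 3/2 0; 0 0 1]
T2·T1 = [3/5 6/5 0; -4/5 9/10 0; 0 0 1]
T3·…·T1 = [-56/65 -99/130 0; 33/65 -84/65 0; 0 0 1]
det M = 3/2; M⁻¹ = [-56/65 33/65 0; -22/65 -112/195 0; 0 0 1]
M⁻¹ · (87/26, -3/13)ᵀ = (-3, -1)ᵀ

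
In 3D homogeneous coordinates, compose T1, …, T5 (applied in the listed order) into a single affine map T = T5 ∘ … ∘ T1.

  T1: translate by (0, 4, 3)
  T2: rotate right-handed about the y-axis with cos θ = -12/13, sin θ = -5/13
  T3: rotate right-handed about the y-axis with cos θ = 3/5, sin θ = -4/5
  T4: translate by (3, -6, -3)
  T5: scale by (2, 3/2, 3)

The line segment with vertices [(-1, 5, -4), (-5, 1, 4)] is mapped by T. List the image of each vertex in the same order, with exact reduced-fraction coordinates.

image vertices: (436/65, 9/2, -318/65), (1412/65, -3/2, -1266/65)

T1 translate by (0, 4, 3): (-1, 5, -4) → (-1, 9, -1); (-5, 1, 4) → (-5, 5, 7)
T2 rotate right-handed about the y-axis with cos θ = -12/13, sin θ = -5/13: (-1, 9, -1) → (17/13, 9, 7/13); (-5, 5, 7) → (25/13, 5, -109/13)
T3 rotate right-handed about the y-axis with cos θ = 3/5, sin θ = -4/5: (17/13, 9, 7/13) → (23/65, 9, 89/65); (25/13, 5, -109/13) → (511/65, 5, -227/65)
T4 translate by (3, -6, -3): (23/65, 9, 89/65) → (218/65, 3, -106/65); (511/65, 5, -227/65) → (706/65, -1, -422/65)
T5 scale by (2, 3/2, 3): (218/65, 3, -106/65) → (436/65, 9/2, -318/65); (706/65, -1, -422/65) → (1412/65, -3/2, -1266/65)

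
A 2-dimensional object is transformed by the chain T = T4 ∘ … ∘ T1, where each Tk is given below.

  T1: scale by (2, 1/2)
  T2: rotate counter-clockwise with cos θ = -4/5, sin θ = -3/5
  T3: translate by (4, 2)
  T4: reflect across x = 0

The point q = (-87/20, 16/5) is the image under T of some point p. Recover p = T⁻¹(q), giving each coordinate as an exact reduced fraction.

p = (-1/2, -3/2)

T1 = [2 0 0; 0 1/2 0; 0 0 1]
T2·T1 = [-8/5 3/10 0; -6/5 -2/5 0; 0 0 1]
T3·…·T1 = [-8/5 3/10 4; -6/5 -2/5 2; 0 0 1]
T4·…·T1 = [8/5 -3/10 -4; -6/5 -2/5 2; 0 0 1]
det M = -1; M⁻¹ = [2/5 -3/10 11/5; -6/5 -8/5 -8/5; 0 0 1]
M⁻¹ · (-87/20, 16/5)ᵀ = (-1/2, -3/2)ᵀ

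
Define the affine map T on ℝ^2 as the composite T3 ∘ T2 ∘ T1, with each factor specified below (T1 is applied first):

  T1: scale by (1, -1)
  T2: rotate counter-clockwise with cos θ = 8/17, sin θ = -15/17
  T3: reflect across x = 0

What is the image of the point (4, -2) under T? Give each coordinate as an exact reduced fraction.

T(p) = (-62/17, -44/17)

T1 scale by (1, -1): (4, -2) → (4, 2)
T2 rotate counter-clockwise with cos θ = 8/17, sin θ = -15/17: (4, 2) → (62/17, -44/17)
T3 reflect across x = 0: (62/17, -44/17) → (-62/17, -44/17)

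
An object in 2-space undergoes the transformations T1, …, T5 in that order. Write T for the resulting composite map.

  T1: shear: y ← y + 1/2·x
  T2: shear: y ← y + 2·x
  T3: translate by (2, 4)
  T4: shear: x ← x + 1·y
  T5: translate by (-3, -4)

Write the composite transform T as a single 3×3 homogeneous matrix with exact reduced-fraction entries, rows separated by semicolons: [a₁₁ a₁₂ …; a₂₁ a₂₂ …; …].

T1 = [1 0 0; 1/2 1 0; 0 0 1]
T2·T1 = [1 0 0; 5/2 1 0; 0 0 1]
T3·…·T1 = [1 0 2; 5/2 1 4; 0 0 1]
T4·…·T1 = [7/2 1 6; 5/2 1 4; 0 0 1]
T5·…·T1 = [7/2 1 3; 5/2 1 0; 0 0 1]

T = [7/2 1 3; 5/2 1 0; 0 0 1]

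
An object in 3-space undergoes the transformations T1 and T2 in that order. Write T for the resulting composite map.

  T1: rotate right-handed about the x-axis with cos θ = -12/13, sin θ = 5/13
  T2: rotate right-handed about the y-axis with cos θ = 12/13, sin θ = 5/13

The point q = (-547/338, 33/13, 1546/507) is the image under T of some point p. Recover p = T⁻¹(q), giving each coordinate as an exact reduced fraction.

p = (-8/3, -3/2, -3)

T1 = [1 0 0 0; 0 -12/13 -5/13 0; 0 5/13 -12/13 0; 0 0 0 1]
T2·T1 = [12/13 25/169 -60/169 0; 0 -12/13 -5/13 0; -5/13 60/169 -144/169 0; 0 0 0 1]
det M = 1; M⁻¹ = [12/13 0 -5/13 0; 25/169 -12/13 60/169 0; -60/169 -5/13 -144/169 0; 0 0 0 1]
M⁻¹ · (-547/338, 33/13, 1546/507)ᵀ = (-8/3, -3/2, -3)ᵀ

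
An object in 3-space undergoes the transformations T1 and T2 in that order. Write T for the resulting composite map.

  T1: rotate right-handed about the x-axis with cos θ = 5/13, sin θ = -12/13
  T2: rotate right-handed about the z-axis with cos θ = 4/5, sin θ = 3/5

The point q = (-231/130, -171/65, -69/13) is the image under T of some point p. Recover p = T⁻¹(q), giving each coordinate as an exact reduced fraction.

T1 = [1 0 0 0; 0 5/13 12/13 0; 0 -12/13 5/13 0; 0 0 0 1]
T2·T1 = [4/5 -3/13 -36/65 0; 3/5 4/13 48/65 0; 0 -12/13 5/13 0; 0 0 0 1]
det M = 1; M⁻¹ = [4/5 3/5 0 0; -3/13 4/13 -12/13 0; -36/65 48/65 5/13 0; 0 0 0 1]
M⁻¹ · (-231/130, -171/65, -69/13)ᵀ = (-3, 9/2, -3)ᵀ

p = (-3, 9/2, -3)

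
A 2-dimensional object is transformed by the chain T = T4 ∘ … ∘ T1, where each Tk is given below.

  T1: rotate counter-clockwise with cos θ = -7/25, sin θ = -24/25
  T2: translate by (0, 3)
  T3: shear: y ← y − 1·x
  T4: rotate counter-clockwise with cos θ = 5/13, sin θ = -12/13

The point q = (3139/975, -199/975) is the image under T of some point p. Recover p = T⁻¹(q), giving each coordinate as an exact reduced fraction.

T1 = [-7/25 24/25 0; -24/25 -7/25 0; 0 0 1]
T2·T1 = [-7/25 24/25 0; -24/25 -7/25 3; 0 0 1]
T3·…·T1 = [-7/25 24/25 0; -17/25 -31/25 3; 0 0 1]
T4·…·T1 = [-239/325 -252/325 36/13; -1/325 -443/325 15/13; 0 0 1]
det M = 1; M⁻¹ = [-443/325 252/325 72/25; 1/325 -239/325 21/25; 0 0 1]
M⁻¹ · (3139/975, -199/975)ᵀ = (-5/3, 1)ᵀ

p = (-5/3, 1)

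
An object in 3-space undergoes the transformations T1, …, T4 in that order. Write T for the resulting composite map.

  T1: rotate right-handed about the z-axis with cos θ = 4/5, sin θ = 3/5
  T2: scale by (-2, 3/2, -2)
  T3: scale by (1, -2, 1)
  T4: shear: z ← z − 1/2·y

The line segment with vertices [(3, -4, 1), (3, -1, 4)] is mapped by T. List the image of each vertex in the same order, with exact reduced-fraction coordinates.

image vertices: (-48/5, 21/5, -41/10), (-6, -3, -13/2)

T1 rotate right-handed about the z-axis with cos θ = 4/5, sin θ = 3/5: (3, -4, 1) → (24/5, -7/5, 1); (3, -1, 4) → (3, 1, 4)
T2 scale by (-2, 3/2, -2): (24/5, -7/5, 1) → (-48/5, -21/10, -2); (3, 1, 4) → (-6, 3/2, -8)
T3 scale by (1, -2, 1): (-48/5, -21/10, -2) → (-48/5, 21/5, -2); (-6, 3/2, -8) → (-6, -3, -8)
T4 shear: z ← z − 1/2·y: (-48/5, 21/5, -2) → (-48/5, 21/5, -41/10); (-6, -3, -8) → (-6, -3, -13/2)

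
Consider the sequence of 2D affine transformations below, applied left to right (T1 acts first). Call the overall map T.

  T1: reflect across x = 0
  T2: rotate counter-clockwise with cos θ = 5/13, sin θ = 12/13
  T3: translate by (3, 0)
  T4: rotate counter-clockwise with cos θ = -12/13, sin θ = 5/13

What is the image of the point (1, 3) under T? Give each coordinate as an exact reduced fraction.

T1 reflect across x = 0: (1, 3) → (-1, 3)
T2 rotate counter-clockwise with cos θ = 5/13, sin θ = 12/13: (-1, 3) → (-41/13, 3/13)
T3 translate by (3, 0): (-41/13, 3/13) → (-2/13, 3/13)
T4 rotate counter-clockwise with cos θ = -12/13, sin θ = 5/13: (-2/13, 3/13) → (9/169, -46/169)

T(p) = (9/169, -46/169)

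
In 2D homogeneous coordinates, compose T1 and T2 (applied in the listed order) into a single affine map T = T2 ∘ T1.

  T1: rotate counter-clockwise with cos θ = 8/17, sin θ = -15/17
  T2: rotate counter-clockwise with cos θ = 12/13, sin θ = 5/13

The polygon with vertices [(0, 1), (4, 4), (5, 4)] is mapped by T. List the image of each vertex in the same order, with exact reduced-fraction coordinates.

T1 rotate counter-clockwise with cos θ = 8/17, sin θ = -15/17: (0, 1) → (15/17, 8/17); (4, 4) → (92/17, -28/17); (5, 4) → (100/17, -43/17)
T2 rotate counter-clockwise with cos θ = 12/13, sin θ = 5/13: (15/17, 8/17) → (140/221, 171/221); (92/17, -28/17) → (1244/221, 124/221); (100/17, -43/17) → (1415/221, -16/221)

image vertices: (140/221, 171/221), (1244/221, 124/221), (1415/221, -16/221)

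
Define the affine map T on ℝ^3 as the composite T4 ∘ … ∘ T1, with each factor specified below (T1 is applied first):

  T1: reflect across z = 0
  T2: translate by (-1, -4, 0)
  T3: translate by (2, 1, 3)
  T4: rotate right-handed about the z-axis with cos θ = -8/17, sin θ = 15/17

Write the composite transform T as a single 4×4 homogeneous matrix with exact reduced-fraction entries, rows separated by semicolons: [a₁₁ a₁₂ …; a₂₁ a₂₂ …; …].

T1 = [1 0 0 0; 0 1 0 0; 0 0 -1 0; 0 0 0 1]
T2·T1 = [1 0 0 -1; 0 1 0 -4; 0 0 -1 0; 0 0 0 1]
T3·…·T1 = [1 0 0 1; 0 1 0 -3; 0 0 -1 3; 0 0 0 1]
T4·…·T1 = [-8/17 -15/17 0 37/17; 15/17 -8/17 0 39/17; 0 0 -1 3; 0 0 0 1]

T = [-8/17 -15/17 0 37/17; 15/17 -8/17 0 39/17; 0 0 -1 3; 0 0 0 1]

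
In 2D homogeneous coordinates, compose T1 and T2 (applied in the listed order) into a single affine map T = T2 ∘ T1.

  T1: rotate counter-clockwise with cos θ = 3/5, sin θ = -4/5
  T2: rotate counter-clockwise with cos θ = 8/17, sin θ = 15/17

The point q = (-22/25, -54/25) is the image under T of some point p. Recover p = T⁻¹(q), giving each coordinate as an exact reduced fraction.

T1 = [3/5 4/5 0; -4/5 3/5 0; 0 0 1]
T2·T1 = [84/85 -13/85 0; 13/85 84/85 0; 0 0 1]
det M = 1; M⁻¹ = [84/85 13/85 0; -13/85 84/85 0; 0 0 1]
M⁻¹ · (-22/25, -54/25)ᵀ = (-6/5, -2)ᵀ

p = (-6/5, -2)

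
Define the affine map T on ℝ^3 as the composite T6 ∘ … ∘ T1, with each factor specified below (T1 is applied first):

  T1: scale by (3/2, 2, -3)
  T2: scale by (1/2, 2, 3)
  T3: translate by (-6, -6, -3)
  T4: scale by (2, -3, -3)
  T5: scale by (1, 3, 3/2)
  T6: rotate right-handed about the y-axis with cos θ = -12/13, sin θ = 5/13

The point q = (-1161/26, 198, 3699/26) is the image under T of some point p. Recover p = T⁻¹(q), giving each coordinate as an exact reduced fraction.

T1 = [3/2 0 0 0; 0 2 0 0; 0 0 -3 0; 0 0 0 1]
T2·T1 = [3/4 0 0 0; 0 4 0 0; 0 0 -9 0; 0 0 0 1]
T3·…·T1 = [3/4 0 0 -6; 0 4 0 -6; 0 0 -9 -3; 0 0 0 1]
T4·…·T1 = [3/2 0 0 -12; 0 -12 0 18; 0 0 27 9; 0 0 0 1]
T5·…·T1 = [3/2 0 0 -12; 0 -36 0 54; 0 0 81/2 27/2; 0 0 0 1]
T6·…·T1 = [-18/13 0 405/26 423/26; 0 -36 0 54; -15/26 0 -486/13 -102/13; 0 0 0 1]
det M = -2187; M⁻¹ = [-8/13 0 -10/39 8; 0 -1/36 0 3/2; 10/1053 0 -8/351 -1/3; 0 0 0 1]
M⁻¹ · (-1161/26, 198, 3699/26)ᵀ = (-1, -4, -4)ᵀ

p = (-1, -4, -4)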